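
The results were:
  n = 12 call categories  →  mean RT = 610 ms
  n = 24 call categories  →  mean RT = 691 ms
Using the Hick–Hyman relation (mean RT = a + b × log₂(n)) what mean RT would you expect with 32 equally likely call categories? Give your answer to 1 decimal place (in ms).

724.6 ms

With log₂ n on the abscissa the relation is linear; from the two conditions:
  b = (691 − 610) / (log₂ 24 − log₂ 12) = 81 / (4.5850 − 3.5850) = 81.000 ms/bit
  a = 610 − 81.000 × 3.5850 = 319.618 ms
Then RT(32) = 319.618 + 81.000 × log₂ 32 = 319.618 + 81.000 × 5 ≈ 724.618 ms.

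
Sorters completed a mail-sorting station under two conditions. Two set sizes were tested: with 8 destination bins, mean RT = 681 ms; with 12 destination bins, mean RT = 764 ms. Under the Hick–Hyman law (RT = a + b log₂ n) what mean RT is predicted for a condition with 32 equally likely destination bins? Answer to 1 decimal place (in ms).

964.8 ms

Solve the two-equation system in a and b:
  b = (764 − 681) / (log₂ 12 − log₂ 8) = 83 / (3.5850 − 3) = 141.889 ms/bit
  a = 681 − 141.889 × 3 = 255.332 ms
Then RT(32) = 255.332 + 141.889 × log₂ 32 = 255.332 + 141.889 × 5 ≈ 964.779 ms.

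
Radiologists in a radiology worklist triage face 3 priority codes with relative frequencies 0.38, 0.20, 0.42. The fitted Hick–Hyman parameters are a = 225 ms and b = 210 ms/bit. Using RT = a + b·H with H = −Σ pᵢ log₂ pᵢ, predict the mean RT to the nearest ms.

544 ms

H = 0.38·log₂(1/0.38) + 0.20·log₂(1/0.20) + 0.42·log₂(1/0.42) = 1.5205 bits.
RT = 225 + 210 × 1.5205 = 544.30 ms.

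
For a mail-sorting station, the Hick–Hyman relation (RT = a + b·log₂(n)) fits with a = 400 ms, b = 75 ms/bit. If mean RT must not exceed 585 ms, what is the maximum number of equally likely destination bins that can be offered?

5

75·log₂ n ≤ 585 − 400 = 185, giving log₂ n ≤ 2.4667 and n ≤ 5.528. The largest whole number is 5.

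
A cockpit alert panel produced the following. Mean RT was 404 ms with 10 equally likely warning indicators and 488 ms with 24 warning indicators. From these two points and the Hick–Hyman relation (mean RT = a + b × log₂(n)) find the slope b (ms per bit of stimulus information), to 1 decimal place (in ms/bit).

66.5 ms/bit

Slope: b = (488 − 404) / (log₂ 24 − log₂ 10) = 84/1.2630 = 66.507 ms/bit.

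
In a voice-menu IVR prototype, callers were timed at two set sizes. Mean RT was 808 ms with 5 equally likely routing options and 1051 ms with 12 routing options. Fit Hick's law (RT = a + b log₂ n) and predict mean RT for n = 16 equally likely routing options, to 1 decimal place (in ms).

1130.9 ms

Fit slope and intercept:
  b = (1051 − 808) / (log₂ 12 − log₂ 5) = 243 / (3.5850 − 2.3219) = 192.394 ms/bit
  a = 808 − 192.394 × 2.3219 = 361.275 ms
Then RT(16) = 361.275 + 192.394 × log₂ 16 = 361.275 + 192.394 × 4 ≈ 1130.851 ms.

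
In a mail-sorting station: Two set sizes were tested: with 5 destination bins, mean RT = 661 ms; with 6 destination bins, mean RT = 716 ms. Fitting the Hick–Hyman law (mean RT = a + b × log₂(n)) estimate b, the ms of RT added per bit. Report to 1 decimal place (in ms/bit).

b = (RT₂ − RT₁)/(log₂ n₂ − log₂ n₁) = (716 − 661)/(2.5850 − 2.3219) = 209.098 ms/bit.

209.1 ms/bit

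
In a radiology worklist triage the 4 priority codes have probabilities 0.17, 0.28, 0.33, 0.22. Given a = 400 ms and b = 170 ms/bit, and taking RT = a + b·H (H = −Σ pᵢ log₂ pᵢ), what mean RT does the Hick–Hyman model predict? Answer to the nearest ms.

Entropy contributions −pᵢ log₂ pᵢ: 0.4346, 0.5142, 0.5278, 0.4806; sum H = 1.9572 bits.
RT = a + bH = 400 + 170·1.9572 = 732.72 ms.

733 ms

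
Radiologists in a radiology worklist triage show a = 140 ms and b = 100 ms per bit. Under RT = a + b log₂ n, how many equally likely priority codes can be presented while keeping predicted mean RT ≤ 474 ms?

Information budget: (474 − 140)/100 = 3.3400 bits, so n ≤ 2^3.3400 = 10.126 → at most 10.

10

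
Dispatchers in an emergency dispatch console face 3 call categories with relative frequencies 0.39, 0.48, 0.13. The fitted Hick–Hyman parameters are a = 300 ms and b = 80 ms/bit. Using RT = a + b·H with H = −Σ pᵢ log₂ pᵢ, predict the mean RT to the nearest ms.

414 ms

H = 0.39·log₂(1/0.39) + 0.48·log₂(1/0.48) + 0.13·log₂(1/0.13) = 1.4207 bits.
RT = 300 + 80 × 1.4207 = 413.66 ms.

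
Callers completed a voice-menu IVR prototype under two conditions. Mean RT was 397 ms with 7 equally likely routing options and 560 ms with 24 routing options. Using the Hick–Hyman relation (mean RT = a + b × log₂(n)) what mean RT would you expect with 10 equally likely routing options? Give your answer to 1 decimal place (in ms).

444.2 ms

Fit slope and intercept:
  b = (560 − 397) / (log₂ 24 − log₂ 7) = 163 / (4.5850 − 2.8074) = 91.696 ms/bit
  a = 397 − 91.696 × 2.8074 = 139.576 ms
Then RT(10) = 139.576 + 91.696 × log₂ 10 = 139.576 + 91.696 × 3.3219 ≈ 444.184 ms.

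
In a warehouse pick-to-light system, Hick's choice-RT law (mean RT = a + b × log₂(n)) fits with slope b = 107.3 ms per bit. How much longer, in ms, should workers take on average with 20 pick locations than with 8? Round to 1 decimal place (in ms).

The intercept a cancels: ΔRT = b·(log₂ n₂ − log₂ n₁) = b·log₂(n₂/n₁).
log₂(20) − log₂(8) = 4.3219 − 3 = 1.3219.
ΔRT = 107.3 × 1.3219 = 141.843 ms.

141.8 ms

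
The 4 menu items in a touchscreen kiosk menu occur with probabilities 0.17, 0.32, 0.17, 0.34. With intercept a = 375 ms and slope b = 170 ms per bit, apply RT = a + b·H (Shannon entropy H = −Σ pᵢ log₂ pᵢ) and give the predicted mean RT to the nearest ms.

702 ms

Entropy contributions −pᵢ log₂ pᵢ: 0.4346, 0.5260, 0.4346, 0.5292; sum H = 1.9244 bits.
RT = a + bH = 375 + 170·1.9244 = 702.14 ms.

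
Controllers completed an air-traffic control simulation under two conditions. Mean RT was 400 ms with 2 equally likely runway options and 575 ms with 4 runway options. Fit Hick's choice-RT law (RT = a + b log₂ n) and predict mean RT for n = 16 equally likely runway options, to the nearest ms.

RT is linear in log₂ n, so two points fix the line:
  b = (575 − 400) / (log₂ 4 − log₂ 2) = 175 / (2 − 1) = 175 ms/bit
  a = 400 − 175 × 1 = 225 ms
Then RT(16) = 225 + 175 × log₂ 16 = 225 + 175 × 4 ≈ 925.000 ms.

925 ms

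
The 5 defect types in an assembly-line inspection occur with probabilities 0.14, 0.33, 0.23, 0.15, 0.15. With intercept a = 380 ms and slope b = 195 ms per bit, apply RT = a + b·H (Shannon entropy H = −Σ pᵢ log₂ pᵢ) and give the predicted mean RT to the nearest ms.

H = 0.14·log₂(1/0.14) + 0.33·log₂(1/0.33) + 0.23·log₂(1/0.23) + 0.15·log₂(1/0.15) + 0.15·log₂(1/0.15) = 2.2337 bits.
RT = 380 + 195 × 2.2337 = 815.57 ms.

816 ms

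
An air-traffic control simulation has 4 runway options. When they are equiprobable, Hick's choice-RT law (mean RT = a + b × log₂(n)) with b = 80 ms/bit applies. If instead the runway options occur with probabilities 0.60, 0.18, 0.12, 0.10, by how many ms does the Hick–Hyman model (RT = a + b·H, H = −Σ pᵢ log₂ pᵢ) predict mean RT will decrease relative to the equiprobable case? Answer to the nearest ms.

33 ms

The RT saving is b·ΔH. Equiprobable H₀ = log₂(4) = 2.0000 bits; with the given probabilities H = 1.5867 bits.
b·(H₀ − H) = 80 × (2.0000 − 1.5867) = 33.06 ms.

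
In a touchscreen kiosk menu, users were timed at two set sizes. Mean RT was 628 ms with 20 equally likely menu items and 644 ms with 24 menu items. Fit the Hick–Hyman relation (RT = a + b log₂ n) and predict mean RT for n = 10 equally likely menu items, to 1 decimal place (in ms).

RT is linear in log₂ n, so two points fix the line:
  b = (644 − 628) / (log₂ 24 − log₂ 20) = 16 / (4.5850 − 4.3219) = 60.829 ms/bit
  a = 628 − 60.829 × 4.3219 = 365.103 ms
Then RT(10) = 365.103 + 60.829 × log₂ 10 = 365.103 + 60.829 × 3.3219 ≈ 567.171 ms.

567.2 ms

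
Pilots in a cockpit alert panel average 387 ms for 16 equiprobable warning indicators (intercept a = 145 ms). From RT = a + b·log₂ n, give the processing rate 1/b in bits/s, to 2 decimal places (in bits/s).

Choice component = 387 − 145 = 242 ms over log₂(16) = 4 bits.
b = 242 / 4 = 60.500 ms/bit, so 1/b = 16.529 bits/s.

16.53 bits/s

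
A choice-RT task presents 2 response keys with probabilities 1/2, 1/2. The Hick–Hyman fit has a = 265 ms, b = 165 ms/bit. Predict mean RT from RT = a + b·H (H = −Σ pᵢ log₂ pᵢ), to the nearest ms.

Each term −pᵢ log₂ pᵢ: 0.5·1 + 0.5·1; summed, H = 1.000 bits.
Mean RT = a + bH = 265 + 165·1.000 = 430.00 ms.

430 ms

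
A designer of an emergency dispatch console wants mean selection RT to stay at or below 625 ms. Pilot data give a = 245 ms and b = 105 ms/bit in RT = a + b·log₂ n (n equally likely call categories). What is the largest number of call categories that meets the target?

12

105·log₂ n ≤ 625 − 245 = 380, giving log₂ n ≤ 3.6190 and n ≤ 12.287. The largest whole number is 12.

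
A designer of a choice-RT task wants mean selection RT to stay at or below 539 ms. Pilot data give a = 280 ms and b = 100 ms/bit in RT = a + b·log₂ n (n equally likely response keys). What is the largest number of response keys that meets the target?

6

Set 280 + 100·log₂ n ≤ 539 → log₂ n ≤ (539 − 280)/100 = 2.5900.
So n ≤ 2^2.5900 = 6.021; the largest integer n is 6.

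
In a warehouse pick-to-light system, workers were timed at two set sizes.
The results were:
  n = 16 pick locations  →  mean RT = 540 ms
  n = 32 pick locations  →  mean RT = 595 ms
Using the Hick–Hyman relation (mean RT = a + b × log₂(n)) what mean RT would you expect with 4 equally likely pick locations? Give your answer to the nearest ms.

430 ms

With log₂ n on the abscissa the relation is linear; from the two conditions:
  b = (595 − 540) / (log₂ 32 − log₂ 16) = 55 / (5 − 4) = 55 ms/bit
  a = 540 − 55 × 4 = 320 ms
Then RT(4) = 320 + 55 × log₂ 4 = 320 + 55 × 2 ≈ 430.000 ms.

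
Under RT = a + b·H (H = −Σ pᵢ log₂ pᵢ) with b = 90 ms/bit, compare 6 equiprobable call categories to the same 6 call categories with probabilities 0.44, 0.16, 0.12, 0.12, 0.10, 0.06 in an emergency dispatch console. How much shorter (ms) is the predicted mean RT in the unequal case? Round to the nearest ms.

30 ms

The RT saving is b·ΔH. Equiprobable H₀ = log₂(6) = 2.5850 bits; with the given probabilities H = 2.2540 bits.
b·(H₀ − H) = 90 × (2.5850 − 2.2540) = 29.78 ms.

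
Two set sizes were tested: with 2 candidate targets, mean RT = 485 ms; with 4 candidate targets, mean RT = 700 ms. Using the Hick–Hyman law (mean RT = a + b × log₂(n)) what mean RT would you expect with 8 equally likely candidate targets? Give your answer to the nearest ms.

Solve the two-equation system in a and b:
  b = (700 − 485) / (log₂ 4 − log₂ 2) = 215 / (2 − 1) = 215 ms/bit
  a = 485 − 215 × 1 = 270 ms
Then RT(8) = 270 + 215 × log₂ 8 = 270 + 215 × 3 ≈ 915.000 ms.

915 ms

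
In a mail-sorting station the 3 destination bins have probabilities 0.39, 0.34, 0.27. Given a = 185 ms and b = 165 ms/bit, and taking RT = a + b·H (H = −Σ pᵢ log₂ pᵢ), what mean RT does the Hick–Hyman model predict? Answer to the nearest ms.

H = 0.39·log₂(1/0.39) + 0.34·log₂(1/0.34) + 0.27·log₂(1/0.27) = 1.5690 bits.
RT = 185 + 165 × 1.5690 = 443.88 ms.

444 ms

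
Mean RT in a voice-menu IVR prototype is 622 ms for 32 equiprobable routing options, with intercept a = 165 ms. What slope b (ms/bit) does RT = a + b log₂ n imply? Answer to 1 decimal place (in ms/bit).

log₂(32) = 5 bits.
b = (RT − a)/log₂ n = (622 − 165) / 5 = 91.400 ms/bit.

91.4 ms/bit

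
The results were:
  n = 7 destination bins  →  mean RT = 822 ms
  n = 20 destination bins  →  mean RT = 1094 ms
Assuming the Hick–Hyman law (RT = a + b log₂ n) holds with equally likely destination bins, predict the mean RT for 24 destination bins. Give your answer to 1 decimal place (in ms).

1141.2 ms

With log₂ n on the abscissa the relation is linear; from the two conditions:
  b = (1094 − 822) / (log₂ 20 − log₂ 7) = 272 / (4.3219 − 2.8074) = 179.589 ms/bit
  a = 822 − 179.589 × 2.8074 = 317.831 ms
Then RT(24) = 317.831 + 179.589 × log₂ 24 = 317.831 + 179.589 × 4.5850 ≈ 1141.238 ms.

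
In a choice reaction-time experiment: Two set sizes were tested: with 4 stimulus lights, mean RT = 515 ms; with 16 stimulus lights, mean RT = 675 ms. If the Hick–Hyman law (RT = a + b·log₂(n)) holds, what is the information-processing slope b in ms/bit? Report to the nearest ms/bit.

The slope on a log₂ axis is (675 − 515) / (4 − 2) = 80 ms/bit.

80 ms/bit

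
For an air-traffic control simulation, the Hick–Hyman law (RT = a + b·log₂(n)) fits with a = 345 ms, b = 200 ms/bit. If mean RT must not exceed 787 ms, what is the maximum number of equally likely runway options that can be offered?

Information budget: (787 − 345)/200 = 2.2100 bits, so n ≤ 2^2.2100 = 4.627 → at most 4.

4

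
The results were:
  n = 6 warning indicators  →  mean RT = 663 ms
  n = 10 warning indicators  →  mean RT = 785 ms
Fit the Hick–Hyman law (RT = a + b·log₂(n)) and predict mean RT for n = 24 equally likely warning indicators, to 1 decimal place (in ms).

With log₂ n on the abscissa the relation is linear; from the two conditions:
  b = (785 − 663) / (log₂ 10 − log₂ 6) = 122 / (3.3219 − 2.5850) = 165.544 ms/bit
  a = 663 − 165.544 × 2.5850 = 235.076 ms
Then RT(24) = 235.076 + 165.544 × log₂ 24 = 235.076 + 165.544 × 4.5850 ≈ 994.087 ms.

994.1 ms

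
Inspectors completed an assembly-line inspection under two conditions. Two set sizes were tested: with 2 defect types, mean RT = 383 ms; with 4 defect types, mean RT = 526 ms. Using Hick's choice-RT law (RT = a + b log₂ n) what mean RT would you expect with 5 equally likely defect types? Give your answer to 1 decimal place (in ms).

Solve the two-equation system in a and b:
  b = (526 − 383) / (log₂ 4 − log₂ 2) = 143 / (2 − 1) = 143.000 ms/bit
  a = 383 − 143.000 × 1 = 240.000 ms
Then RT(5) = 240.000 + 143.000 × log₂ 5 = 240.000 + 143.000 × 2.3219 ≈ 572.036 ms.

572.0 ms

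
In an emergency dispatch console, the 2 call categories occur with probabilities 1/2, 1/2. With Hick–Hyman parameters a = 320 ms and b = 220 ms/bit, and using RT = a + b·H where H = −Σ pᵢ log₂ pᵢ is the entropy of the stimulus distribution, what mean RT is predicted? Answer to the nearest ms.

H = −Σ pᵢ log₂ pᵢ = 0.5·1 + 0.5·1 = 1.000 bits.
RT = 320 + 220 × 1.000 = 540.00 ms.

540 ms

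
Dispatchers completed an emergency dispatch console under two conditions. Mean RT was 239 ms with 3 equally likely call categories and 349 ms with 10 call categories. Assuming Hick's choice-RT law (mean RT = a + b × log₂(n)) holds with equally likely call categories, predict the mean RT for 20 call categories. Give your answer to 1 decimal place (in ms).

412.3 ms

Fit slope and intercept:
  b = (349 − 239) / (log₂ 10 − log₂ 3) = 110 / (3.3219 − 1.5850) = 63.329 ms/bit
  a = 239 − 63.329 × 1.5850 = 138.626 ms
Then RT(20) = 138.626 + 63.329 × log₂ 20 = 138.626 + 63.329 × 4.3219 ≈ 412.329 ms.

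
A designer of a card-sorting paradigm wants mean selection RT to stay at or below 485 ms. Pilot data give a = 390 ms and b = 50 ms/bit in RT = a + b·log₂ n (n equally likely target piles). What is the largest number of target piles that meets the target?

3

Information budget: (485 − 390)/50 = 1.9000 bits, so n ≤ 2^1.9000 = 3.732 → at most 3.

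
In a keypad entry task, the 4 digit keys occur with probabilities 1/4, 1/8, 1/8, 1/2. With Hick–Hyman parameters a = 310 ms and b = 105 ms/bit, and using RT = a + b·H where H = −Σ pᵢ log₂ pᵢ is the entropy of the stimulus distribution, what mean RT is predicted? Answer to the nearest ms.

H = −Σ pᵢ log₂ pᵢ = 0.25·2 + 0.125·3 + 0.125·3 + 0.5·1 = 1.750 bits.
RT = 310 + 105 × 1.750 = 493.75 ms.

494 ms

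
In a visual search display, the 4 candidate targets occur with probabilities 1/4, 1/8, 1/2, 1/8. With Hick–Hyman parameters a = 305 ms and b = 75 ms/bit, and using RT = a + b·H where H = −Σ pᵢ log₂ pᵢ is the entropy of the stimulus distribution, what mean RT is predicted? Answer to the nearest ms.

Each term −pᵢ log₂ pᵢ: 0.25·2 + 0.125·3 + 0.5·1 + 0.125·3; summed, H = 1.750 bits.
Mean RT = a + bH = 305 + 75·1.750 = 436.25 ms.

436 ms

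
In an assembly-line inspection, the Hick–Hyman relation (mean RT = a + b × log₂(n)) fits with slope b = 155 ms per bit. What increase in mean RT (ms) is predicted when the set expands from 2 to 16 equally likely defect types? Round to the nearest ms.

ΔRT = (a + b log₂ n₂) − (a + b log₂ n₁) = b·(log₂ n₂ − log₂ n₁).
log₂(16) − log₂(2) = log₂(16/2) = log₂(8) = 3.
ΔRT = 155 × 3.0000 = 465.000 ms.

465 ms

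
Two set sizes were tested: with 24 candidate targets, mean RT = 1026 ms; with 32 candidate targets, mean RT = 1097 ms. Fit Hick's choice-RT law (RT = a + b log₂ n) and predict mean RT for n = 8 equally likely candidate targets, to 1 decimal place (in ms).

754.9 ms

Solve the two-equation system in a and b:
  b = (1097 − 1026) / (log₂ 32 − log₂ 24) = 71 / (5 − 4.5850) = 171.069 ms/bit
  a = 1026 − 171.069 × 4.5850 = 241.656 ms
Then RT(8) = 241.656 + 171.069 × log₂ 8 = 241.656 + 171.069 × 3 ≈ 754.862 ms.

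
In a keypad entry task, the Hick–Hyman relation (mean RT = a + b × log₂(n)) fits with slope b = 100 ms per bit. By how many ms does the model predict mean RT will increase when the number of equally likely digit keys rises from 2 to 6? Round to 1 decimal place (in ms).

The intercept a cancels: ΔRT = b·(log₂ n₂ − log₂ n₁) = b·log₂(n₂/n₁).
log₂(6) − log₂(2) = 2.5850 − 1 = 1.5850.
ΔRT = 100 × 1.5850 = 158.496 ms.

158.5 ms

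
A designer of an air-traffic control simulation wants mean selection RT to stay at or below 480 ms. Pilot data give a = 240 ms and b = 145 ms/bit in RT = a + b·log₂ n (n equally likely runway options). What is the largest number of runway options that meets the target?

3

145·log₂ n ≤ 480 − 240 = 240, giving log₂ n ≤ 1.6552 and n ≤ 3.150. The largest whole number is 3.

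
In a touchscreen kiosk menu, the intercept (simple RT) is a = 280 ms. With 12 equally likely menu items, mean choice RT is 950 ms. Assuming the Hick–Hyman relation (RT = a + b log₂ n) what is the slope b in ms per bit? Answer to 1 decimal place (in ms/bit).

186.9 ms/bit

log₂(12) = 3.5850 bits.
b = (RT − a)/log₂ n = (950 − 280) / 3.5850 = 186.892 ms/bit.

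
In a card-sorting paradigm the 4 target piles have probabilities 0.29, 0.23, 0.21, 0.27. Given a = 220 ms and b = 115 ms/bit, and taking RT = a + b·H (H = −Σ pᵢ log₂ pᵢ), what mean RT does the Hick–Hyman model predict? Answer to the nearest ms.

449 ms

Entropy contributions −pᵢ log₂ pᵢ: 0.5179, 0.4877, 0.4728, 0.5100; sum H = 1.9884 bits.
RT = a + bH = 220 + 115·1.9884 = 448.67 ms.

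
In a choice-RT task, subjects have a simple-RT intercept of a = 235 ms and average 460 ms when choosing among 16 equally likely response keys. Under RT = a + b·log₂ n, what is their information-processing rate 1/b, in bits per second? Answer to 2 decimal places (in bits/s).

17.78 bits/s

b = (460 − 235)/log₂ 16 = 225/4 = 56.250 ms per bit = 0.05625 s/bit; the reciprocal is 17.778 bits/s.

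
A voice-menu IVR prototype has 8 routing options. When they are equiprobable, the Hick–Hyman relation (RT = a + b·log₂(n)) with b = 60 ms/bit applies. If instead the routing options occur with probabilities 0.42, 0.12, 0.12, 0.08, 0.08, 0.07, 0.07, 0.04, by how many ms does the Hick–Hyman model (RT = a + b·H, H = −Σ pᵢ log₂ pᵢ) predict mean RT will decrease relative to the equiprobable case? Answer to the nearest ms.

26 ms

The RT saving is b·ΔH. Equiprobable H₀ = log₂(8) = 3.0000 bits; with the given probabilities H = 2.5657 bits.
b·(H₀ − H) = 60 × (3.0000 − 2.5657) = 26.06 ms.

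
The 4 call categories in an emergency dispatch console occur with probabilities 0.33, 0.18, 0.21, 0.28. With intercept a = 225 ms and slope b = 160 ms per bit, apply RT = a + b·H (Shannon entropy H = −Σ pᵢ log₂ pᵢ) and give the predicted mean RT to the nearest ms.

539 ms

H = 0.33·log₂(1/0.33) + 0.18·log₂(1/0.18) + 0.21·log₂(1/0.21) + 0.28·log₂(1/0.28) = 1.9602 bits.
RT = 225 + 160 × 1.9602 = 538.63 ms.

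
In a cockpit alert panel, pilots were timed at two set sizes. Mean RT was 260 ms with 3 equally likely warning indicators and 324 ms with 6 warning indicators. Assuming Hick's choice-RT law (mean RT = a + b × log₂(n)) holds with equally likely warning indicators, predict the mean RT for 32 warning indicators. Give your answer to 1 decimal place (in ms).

478.6 ms

RT is linear in log₂ n, so two points fix the line:
  b = (324 − 260) / (log₂ 6 − log₂ 3) = 64 / (2.5850 − 1.5850) = 64.000 ms/bit
  a = 260 − 64.000 × 1.5850 = 158.562 ms
Then RT(32) = 158.562 + 64.000 × log₂ 32 = 158.562 + 64.000 × 5 ≈ 478.562 ms.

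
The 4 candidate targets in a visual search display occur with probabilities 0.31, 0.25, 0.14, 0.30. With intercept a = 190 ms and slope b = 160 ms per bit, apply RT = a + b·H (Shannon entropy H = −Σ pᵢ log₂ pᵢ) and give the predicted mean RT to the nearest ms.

Entropy contributions −pᵢ log₂ pᵢ: 0.5238, 0.5000, 0.3971, 0.5211; sum H = 1.9420 bits.
RT = a + bH = 190 + 160·1.9420 = 500.72 ms.

501 ms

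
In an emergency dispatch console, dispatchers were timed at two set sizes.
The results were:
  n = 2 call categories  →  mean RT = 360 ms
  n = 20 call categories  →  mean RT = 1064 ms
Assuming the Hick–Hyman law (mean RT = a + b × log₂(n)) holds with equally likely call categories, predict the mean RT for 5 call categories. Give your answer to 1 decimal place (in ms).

640.1 ms

RT is linear in log₂ n, so two points fix the line:
  b = (1064 − 360) / (log₂ 20 − log₂ 2) = 704 / (4.3219 − 1) = 211.925 ms/bit
  a = 360 − 211.925 × 1 = 148.075 ms
Then RT(5) = 148.075 + 211.925 × log₂ 5 = 148.075 + 211.925 × 2.3219 ≈ 640.150 ms.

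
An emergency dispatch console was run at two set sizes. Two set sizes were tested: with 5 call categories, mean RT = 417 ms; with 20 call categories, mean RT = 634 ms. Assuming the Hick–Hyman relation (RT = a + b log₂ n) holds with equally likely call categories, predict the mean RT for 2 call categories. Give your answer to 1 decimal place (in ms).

Fit slope and intercept:
  b = (634 − 417) / (log₂ 20 − log₂ 5) = 217 / (4.3219 − 2.3219) = 108.500 ms/bit
  a = 417 − 108.500 × 2.3219 = 165.071 ms
Then RT(2) = 165.071 + 108.500 × log₂ 2 = 165.071 + 108.500 × 1 ≈ 273.571 ms.

273.6 ms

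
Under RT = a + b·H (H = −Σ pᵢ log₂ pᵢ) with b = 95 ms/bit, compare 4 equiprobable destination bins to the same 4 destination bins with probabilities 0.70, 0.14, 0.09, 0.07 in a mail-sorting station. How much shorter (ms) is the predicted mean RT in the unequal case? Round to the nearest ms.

63 ms

The RT saving is b·ΔH. Equiprobable H₀ = log₂(4) = 2.0000 bits; with the given probabilities H = 1.3385 bits.
b·(H₀ − H) = 95 × (2.0000 − 1.3385) = 62.84 ms.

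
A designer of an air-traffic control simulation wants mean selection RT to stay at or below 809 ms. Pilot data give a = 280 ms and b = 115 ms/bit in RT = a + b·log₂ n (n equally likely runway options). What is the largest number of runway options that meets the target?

24

Information budget: (809 − 280)/115 = 4.6000 bits, so n ≤ 2^4.6000 = 24.251 → at most 24.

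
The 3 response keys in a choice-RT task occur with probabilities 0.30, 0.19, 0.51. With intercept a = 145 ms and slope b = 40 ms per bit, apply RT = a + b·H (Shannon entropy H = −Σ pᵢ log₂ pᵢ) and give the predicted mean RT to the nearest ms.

H = 0.30·log₂(1/0.30) + 0.19·log₂(1/0.19) + 0.51·log₂(1/0.51) = 1.4717 bits.
RT = 145 + 40 × 1.4717 = 203.87 ms.

204 ms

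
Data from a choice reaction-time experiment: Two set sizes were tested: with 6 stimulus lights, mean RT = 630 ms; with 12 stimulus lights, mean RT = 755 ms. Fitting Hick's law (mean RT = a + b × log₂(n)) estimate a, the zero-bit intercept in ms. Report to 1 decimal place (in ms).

306.9 ms

The slope on a log₂ axis is (755 − 630) / (3.5850 − 2.5850) = 125.000 ms/bit.
Intercept: a = 630 − 125.000·log₂(6) = 306.880 ms.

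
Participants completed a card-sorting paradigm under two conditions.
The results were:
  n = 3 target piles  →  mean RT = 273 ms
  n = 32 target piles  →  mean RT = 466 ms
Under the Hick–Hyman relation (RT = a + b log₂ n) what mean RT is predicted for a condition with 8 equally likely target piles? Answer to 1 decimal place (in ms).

Solve the two-equation system in a and b:
  b = (466 − 273) / (log₂ 32 − log₂ 3) = 193 / (5 − 1.5850) = 56.515 ms/bit
  a = 273 − 56.515 × 1.5850 = 183.426 ms
Then RT(8) = 183.426 + 56.515 × log₂ 8 = 183.426 + 56.515 × 3 ≈ 352.970 ms.

353.0 ms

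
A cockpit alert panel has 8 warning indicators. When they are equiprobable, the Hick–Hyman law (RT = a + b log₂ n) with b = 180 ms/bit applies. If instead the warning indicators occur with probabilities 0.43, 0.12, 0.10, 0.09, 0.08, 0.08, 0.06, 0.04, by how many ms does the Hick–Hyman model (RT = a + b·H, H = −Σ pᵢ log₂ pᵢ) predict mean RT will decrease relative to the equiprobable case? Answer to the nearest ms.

81 ms

The RT saving is b·ΔH. Equiprobable H₀ = log₂(8) = 3.0000 bits; with the given probabilities H = 2.5478 bits.
b·(H₀ − H) = 180 × (3.0000 − 2.5478) = 81.40 ms.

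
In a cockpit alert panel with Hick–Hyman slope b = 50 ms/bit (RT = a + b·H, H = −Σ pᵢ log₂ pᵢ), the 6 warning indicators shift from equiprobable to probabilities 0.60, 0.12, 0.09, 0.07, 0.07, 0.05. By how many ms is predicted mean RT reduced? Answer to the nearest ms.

The RT saving is b·ΔH. Equiprobable H₀ = log₂(6) = 2.5850 bits; with the given probabilities H = 1.8751 bits.
b·(H₀ − H) = 50 × (2.5850 − 1.8751) = 35.49 ms.

35 ms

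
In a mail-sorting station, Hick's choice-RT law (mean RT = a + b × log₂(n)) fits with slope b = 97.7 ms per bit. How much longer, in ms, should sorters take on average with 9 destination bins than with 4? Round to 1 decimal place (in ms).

114.3 ms

ΔRT = (a + b log₂ n₂) − (a + b log₂ n₁) = b·(log₂ n₂ − log₂ n₁).
log₂(9) − log₂(4) = 3.1699 − 2 = 1.1699.
ΔRT = 97.7 × 1.1699 = 114.302 ms.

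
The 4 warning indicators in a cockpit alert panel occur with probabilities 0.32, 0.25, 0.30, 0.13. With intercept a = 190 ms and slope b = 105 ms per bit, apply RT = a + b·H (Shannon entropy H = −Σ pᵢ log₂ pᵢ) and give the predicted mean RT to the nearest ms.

H = 0.32·log₂(1/0.32) + 0.25·log₂(1/0.25) + 0.30·log₂(1/0.30) + 0.13·log₂(1/0.13) = 1.9298 bits.
RT = 190 + 105 × 1.9298 = 392.63 ms.

393 ms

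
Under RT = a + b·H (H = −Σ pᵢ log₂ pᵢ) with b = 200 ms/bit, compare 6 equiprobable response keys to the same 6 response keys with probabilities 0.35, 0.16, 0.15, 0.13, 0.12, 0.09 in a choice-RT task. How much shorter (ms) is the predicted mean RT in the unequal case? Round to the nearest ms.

Equiprobable entropy H₀ = log₂ 6 = 2.5850 bits.
Skewed entropy H = −Σ pᵢ log₂ pᵢ = 2.4260 bits.
ΔRT = b·(H₀ − H) = 200 × 0.1589 = 31.79 ms.

32 ms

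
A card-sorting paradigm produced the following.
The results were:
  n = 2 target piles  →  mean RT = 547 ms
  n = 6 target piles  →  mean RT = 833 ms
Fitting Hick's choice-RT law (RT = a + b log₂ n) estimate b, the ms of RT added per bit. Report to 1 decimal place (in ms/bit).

180.4 ms/bit

The slope on a log₂ axis is (833 − 547) / (2.5850 − 1) = 180.446 ms/bit.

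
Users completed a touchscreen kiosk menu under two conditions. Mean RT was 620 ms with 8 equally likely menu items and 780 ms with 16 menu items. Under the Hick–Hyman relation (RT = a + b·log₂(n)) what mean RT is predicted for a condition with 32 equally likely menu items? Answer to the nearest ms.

940 ms

Solve the two-equation system in a and b:
  b = (780 − 620) / (log₂ 16 − log₂ 8) = 160 / (4 − 3) = 160 ms/bit
  a = 620 − 160 × 3 = 140 ms
Then RT(32) = 140 + 160 × log₂ 32 = 140 + 160 × 5 ≈ 940.000 ms.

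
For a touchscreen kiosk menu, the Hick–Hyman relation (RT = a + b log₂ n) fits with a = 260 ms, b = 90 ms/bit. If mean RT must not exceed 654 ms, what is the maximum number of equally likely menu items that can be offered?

Set 260 + 90·log₂ n ≤ 654 → log₂ n ≤ (654 − 260)/90 = 4.3778.
So n ≤ 2^4.3778 = 20.789; the largest integer n is 20.

20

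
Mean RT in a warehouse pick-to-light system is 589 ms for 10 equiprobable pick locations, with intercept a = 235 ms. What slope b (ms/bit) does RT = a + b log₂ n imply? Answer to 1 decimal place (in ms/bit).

106.6 ms/bit

b = (589 − 235) / log₂(10) = 354 / 3.3219 = 106.565 ms/bit.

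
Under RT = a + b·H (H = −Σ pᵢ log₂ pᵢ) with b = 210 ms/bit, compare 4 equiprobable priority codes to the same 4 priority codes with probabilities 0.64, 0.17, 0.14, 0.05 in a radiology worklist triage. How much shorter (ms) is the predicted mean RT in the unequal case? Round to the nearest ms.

The RT saving is b·ΔH. Equiprobable H₀ = log₂(4) = 2.0000 bits; with the given probabilities H = 1.4599 bits.
b·(H₀ − H) = 210 × (2.0000 − 1.4599) = 113.43 ms.

113 ms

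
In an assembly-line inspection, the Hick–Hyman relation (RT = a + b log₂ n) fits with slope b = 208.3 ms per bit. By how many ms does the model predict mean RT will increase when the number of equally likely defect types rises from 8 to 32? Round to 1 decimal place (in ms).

The intercept a cancels: ΔRT = b·(log₂ n₂ − log₂ n₁) = b·log₂(n₂/n₁).
log₂(32) − log₂(8) = log₂(32/8) = log₂(4) = 2.
ΔRT = 208.3 × 2.0000 = 416.600 ms.

416.6 ms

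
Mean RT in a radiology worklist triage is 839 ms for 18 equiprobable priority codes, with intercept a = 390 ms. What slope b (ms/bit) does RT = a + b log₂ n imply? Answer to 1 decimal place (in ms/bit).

log₂(18) = 4.1699 bits.
b = (RT − a)/log₂ n = (839 − 390) / 4.1699 = 107.676 ms/bit.

107.7 ms/bit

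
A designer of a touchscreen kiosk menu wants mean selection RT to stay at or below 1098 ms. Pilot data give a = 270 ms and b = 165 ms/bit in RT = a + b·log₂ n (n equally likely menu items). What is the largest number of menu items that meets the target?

32

165·log₂ n ≤ 1098 − 270 = 828, giving log₂ n ≤ 5.0182 and n ≤ 32.406. The largest whole number is 32.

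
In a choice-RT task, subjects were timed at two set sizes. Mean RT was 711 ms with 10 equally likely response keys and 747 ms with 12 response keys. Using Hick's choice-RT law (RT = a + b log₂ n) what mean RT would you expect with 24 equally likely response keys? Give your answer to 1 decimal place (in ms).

With log₂ n on the abscissa the relation is linear; from the two conditions:
  b = (747 − 711) / (log₂ 12 − log₂ 10) = 36 / (3.5850 − 3.3219) = 136.864 ms/bit
  a = 711 − 136.864 × 3.3219 = 256.347 ms
Then RT(24) = 256.347 + 136.864 × log₂ 24 = 256.347 + 136.864 × 4.5850 ≈ 883.864 ms.

883.9 ms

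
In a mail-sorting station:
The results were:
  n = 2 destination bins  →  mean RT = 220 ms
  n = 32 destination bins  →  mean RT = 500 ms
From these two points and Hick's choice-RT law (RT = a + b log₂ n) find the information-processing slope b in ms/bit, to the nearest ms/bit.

70 ms/bit

Slope: b = (500 − 220) / (log₂ 32 − log₂ 2) = 280/4.0000 = 70 ms/bit.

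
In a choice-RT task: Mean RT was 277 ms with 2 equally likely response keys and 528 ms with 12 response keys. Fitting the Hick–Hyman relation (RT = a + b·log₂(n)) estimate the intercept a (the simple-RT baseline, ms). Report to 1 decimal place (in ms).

Slope: b = (528 − 277) / (log₂ 12 − log₂ 2) = 251/2.5850 = 97.100 ms/bit.
Intercept: a = 277 − 97.100·log₂(2) = 179.900 ms.

179.9 ms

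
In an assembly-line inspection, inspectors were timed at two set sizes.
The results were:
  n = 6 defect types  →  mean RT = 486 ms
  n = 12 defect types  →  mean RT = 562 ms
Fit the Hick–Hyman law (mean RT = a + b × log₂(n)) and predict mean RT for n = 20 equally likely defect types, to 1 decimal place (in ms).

618.0 ms

Solve the two-equation system in a and b:
  b = (562 − 486) / (log₂ 12 − log₂ 6) = 76 / (3.5850 − 2.5850) = 76.000 ms/bit
  a = 486 − 76.000 × 2.5850 = 289.543 ms
Then RT(20) = 289.543 + 76.000 × log₂ 20 = 289.543 + 76.000 × 4.3219 ≈ 618.009 ms.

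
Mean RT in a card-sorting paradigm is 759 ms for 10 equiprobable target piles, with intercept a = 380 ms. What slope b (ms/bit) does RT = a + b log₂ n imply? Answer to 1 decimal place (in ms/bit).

114.1 ms/bit

b = (759 − 380) / log₂(10) = 379 / 3.3219 = 114.090 ms/bit.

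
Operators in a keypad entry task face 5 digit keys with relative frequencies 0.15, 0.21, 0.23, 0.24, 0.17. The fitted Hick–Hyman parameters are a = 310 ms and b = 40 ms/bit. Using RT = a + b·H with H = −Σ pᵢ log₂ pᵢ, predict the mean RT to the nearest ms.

402 ms

Entropy contributions −pᵢ log₂ pᵢ: 0.4105, 0.4728, 0.4877, 0.4941, 0.4346; sum H = 2.2998 bits.
RT = a + bH = 310 + 40·2.2998 = 401.99 ms.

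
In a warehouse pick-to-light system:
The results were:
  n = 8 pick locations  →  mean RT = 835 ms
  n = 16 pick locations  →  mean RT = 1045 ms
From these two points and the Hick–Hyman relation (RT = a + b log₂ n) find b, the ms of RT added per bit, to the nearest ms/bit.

Slope: b = (1045 − 835) / (log₂ 16 − log₂ 8) = 210/1.0000 = 210 ms/bit.

210 ms/bit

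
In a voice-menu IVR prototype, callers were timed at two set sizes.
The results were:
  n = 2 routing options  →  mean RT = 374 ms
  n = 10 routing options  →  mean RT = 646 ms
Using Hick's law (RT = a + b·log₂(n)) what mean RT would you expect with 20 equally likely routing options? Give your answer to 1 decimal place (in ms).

Fit slope and intercept:
  b = (646 − 374) / (log₂ 10 − log₂ 2) = 272 / (3.3219 − 1) = 117.144 ms/bit
  a = 374 − 117.144 × 1 = 256.856 ms
Then RT(20) = 256.856 + 117.144 × log₂ 20 = 256.856 + 117.144 × 4.3219 ≈ 763.144 ms.

763.1 ms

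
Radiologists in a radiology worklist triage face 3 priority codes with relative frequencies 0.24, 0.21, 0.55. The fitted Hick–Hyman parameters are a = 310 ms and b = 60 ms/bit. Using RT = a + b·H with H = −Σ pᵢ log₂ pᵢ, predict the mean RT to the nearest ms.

Entropy contributions −pᵢ log₂ pᵢ: 0.4941, 0.4728, 0.4744; sum H = 1.4413 bits.
RT = a + bH = 310 + 60·1.4413 = 396.48 ms.

396 ms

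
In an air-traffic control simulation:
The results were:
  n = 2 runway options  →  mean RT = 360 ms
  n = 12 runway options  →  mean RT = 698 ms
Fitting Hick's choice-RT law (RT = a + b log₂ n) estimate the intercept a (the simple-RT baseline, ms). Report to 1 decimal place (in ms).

The slope on a log₂ axis is (698 − 360) / (3.5850 − 1) = 130.756 ms/bit.
Intercept: a = 360 − 130.756·log₂(2) = 229.244 ms.

229.2 ms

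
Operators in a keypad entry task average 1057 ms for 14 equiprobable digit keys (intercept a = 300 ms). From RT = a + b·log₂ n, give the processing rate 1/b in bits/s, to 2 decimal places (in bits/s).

5.03 bits/s

Choice component = 1057 − 300 = 757 ms over log₂(14) = 3.8074 bits.
b = 757 / 3.8074 = 198.826 ms/bit, so 1/b = 5.030 bits/s.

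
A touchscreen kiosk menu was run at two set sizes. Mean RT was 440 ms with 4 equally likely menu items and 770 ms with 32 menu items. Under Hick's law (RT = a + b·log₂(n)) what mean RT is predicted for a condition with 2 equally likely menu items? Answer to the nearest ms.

With log₂ n on the abscissa the relation is linear; from the two conditions:
  b = (770 − 440) / (log₂ 32 − log₂ 4) = 330 / (5 − 2) = 110 ms/bit
  a = 440 − 110 × 2 = 220 ms
Then RT(2) = 220 + 110 × log₂ 2 = 220 + 110 × 1 ≈ 330.000 ms.

330 ms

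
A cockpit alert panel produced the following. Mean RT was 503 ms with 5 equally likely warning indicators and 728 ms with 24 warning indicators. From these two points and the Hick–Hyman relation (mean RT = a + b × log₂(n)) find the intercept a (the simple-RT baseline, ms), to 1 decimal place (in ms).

272.1 ms

Slope: b = (728 − 503) / (log₂ 24 − log₂ 5) = 225/2.2630 = 99.424 ms/bit.
a = RT₁ − b·log₂ n₁ = 503 − 99.424 × 2.3219 = 272.145 ms.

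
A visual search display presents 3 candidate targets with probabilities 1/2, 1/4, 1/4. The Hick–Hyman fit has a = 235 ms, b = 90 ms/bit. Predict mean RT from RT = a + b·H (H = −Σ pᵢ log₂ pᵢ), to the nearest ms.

370 ms

Each term −pᵢ log₂ pᵢ: 0.5·1 + 0.25·2 + 0.25·2; summed, H = 1.500 bits.
Mean RT = a + bH = 235 + 90·1.500 = 370.00 ms.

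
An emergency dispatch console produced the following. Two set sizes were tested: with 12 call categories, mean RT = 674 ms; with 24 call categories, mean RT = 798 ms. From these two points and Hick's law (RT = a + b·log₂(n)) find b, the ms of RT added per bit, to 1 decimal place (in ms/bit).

Slope: b = (798 − 674) / (log₂ 24 − log₂ 12) = 124/1.0000 = 124.000 ms/bit.

124.0 ms/bit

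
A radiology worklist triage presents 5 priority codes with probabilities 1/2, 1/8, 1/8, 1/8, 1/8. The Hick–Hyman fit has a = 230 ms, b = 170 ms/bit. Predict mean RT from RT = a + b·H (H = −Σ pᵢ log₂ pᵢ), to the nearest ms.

H = −Σ pᵢ log₂ pᵢ = 0.5·1 + 0.125·3 + 0.125·3 + 0.125·3 + 0.125·3 = 2.000 bits.
RT = 230 + 170 × 2.000 = 570.00 ms.

570 ms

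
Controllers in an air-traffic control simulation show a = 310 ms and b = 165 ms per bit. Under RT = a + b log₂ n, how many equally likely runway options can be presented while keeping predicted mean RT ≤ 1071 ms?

24

Information budget: (1071 − 310)/165 = 4.6121 bits, so n ≤ 2^4.6121 = 24.456 → at most 24.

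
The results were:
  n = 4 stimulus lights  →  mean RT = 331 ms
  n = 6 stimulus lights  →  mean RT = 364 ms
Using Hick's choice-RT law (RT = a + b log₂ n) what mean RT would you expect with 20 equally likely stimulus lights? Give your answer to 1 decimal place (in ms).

462.0 ms

RT is linear in log₂ n, so two points fix the line:
  b = (364 − 331) / (log₂ 6 − log₂ 4) = 33 / (2.5850 − 2) = 56.414 ms/bit
  a = 331 − 56.414 × 2 = 218.172 ms
Then RT(20) = 218.172 + 56.414 × log₂ 20 = 218.172 + 56.414 × 4.3219 ≈ 461.989 ms.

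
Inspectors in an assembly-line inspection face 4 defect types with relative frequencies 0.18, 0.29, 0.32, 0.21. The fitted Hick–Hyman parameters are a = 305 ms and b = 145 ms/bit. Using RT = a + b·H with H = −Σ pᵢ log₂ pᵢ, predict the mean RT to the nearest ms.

H = 0.18·log₂(1/0.18) + 0.29·log₂(1/0.29) + 0.32·log₂(1/0.32) + 0.21·log₂(1/0.21) = 1.9621 bits.
RT = 305 + 145 × 1.9621 = 589.50 ms.

589 ms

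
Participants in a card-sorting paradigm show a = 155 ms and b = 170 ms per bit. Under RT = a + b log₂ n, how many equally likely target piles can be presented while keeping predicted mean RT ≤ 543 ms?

4

Information budget: (543 − 155)/170 = 2.2824 bits, so n ≤ 2^2.2824 = 4.865 → at most 4.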